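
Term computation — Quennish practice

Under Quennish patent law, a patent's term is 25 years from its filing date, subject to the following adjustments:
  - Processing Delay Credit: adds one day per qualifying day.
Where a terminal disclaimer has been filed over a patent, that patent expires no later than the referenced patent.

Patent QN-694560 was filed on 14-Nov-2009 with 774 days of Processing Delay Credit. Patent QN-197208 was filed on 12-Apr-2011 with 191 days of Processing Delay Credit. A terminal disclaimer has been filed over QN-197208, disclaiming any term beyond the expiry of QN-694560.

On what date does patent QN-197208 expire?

Natural term of QN-197208:
  Base: filing + 25 years → 12 April 2036.
  Processing Delay Credit: +191 days → 20 October 2036.
Expiry of referenced patent QN-694560:
  Base: filing + 25 years → 14 November 2034.
  Processing Delay Credit: +774 days → 27 December 2036.
Terminal disclaimer: QN-197208 expires on the earlier of 20 October 2036 and 27 December 2036.

2036-10-20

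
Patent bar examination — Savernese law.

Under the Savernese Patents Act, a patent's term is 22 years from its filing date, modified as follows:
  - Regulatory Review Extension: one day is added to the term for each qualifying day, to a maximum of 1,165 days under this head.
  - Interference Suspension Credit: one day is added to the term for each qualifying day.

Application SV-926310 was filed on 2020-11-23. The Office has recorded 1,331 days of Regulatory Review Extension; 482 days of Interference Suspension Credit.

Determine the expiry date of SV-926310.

May 28, 2047

Base term: filing date + 22 years → 23 November 2042.
Regulatory Review Extension: 1331 days claimed exceeds the 1165-day cap, so +1165 days → 31 January 2046.
Interference Suspension Credit: +482 days → 28 May 2047.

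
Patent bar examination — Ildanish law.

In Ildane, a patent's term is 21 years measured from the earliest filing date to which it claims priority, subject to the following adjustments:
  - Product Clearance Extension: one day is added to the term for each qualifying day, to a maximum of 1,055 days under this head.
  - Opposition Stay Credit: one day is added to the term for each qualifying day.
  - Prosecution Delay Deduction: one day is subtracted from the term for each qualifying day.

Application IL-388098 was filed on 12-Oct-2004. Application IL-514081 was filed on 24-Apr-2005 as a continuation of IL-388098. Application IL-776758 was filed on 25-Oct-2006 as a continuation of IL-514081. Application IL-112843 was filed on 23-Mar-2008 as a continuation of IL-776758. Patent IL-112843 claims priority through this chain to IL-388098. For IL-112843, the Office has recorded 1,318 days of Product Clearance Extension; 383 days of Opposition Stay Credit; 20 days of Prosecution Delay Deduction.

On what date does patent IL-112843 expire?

2029-08-30

Earliest priority filing: 12 October 2004.
Base term: 12 October 2004 + 21 years → 12 October 2025.
Product Clearance Extension: 1318 days claimed exceeds the 1055-day cap, so +1055 days → 1 September 2028.
Opposition Stay Credit: +383 days → 19 September 2029.
Prosecution Delay Deduction: −20 days → 30 August 2029.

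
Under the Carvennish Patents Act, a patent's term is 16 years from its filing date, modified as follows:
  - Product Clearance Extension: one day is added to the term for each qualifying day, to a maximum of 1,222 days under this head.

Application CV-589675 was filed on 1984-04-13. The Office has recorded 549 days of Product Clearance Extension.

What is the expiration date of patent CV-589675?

Base term: filing date + 16 years → 13 April 2000.
Product Clearance Extension: 549 days (within the 1222-day cap) → +549 days → 14 October 2001.

October 14, 2001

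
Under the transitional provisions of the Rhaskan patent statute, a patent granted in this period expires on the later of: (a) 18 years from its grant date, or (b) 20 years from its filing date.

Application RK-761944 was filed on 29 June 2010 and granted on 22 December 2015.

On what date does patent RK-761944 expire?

2033-12-22

(a) grant + 18 years → 22 December 2033.
(b) filing + 20 years → 29 June 2030.
Later of the two: 22 December 2033.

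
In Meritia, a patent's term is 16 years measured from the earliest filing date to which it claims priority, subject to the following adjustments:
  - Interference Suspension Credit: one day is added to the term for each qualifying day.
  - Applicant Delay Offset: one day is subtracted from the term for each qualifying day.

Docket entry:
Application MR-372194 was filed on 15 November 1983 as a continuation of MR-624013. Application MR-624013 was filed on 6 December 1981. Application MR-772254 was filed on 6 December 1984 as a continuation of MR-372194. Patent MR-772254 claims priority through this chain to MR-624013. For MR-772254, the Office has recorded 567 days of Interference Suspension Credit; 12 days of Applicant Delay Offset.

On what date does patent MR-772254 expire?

Earliest priority filing: 6 December 1981.
Base term: 6 December 1981 + 16 years → 6 December 1997.
Interference Suspension Credit: +567 days → 26 June 1999.
Applicant Delay Offset: −12 days → 14 June 1999.

1999-06-14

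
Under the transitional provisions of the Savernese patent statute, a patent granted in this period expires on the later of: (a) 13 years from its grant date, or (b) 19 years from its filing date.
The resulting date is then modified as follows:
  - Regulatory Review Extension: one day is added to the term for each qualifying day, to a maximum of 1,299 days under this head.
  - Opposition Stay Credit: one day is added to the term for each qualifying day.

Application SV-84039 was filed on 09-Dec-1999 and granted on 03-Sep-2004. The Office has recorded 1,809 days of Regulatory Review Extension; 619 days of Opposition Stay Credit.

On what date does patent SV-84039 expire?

(a) grant + 13 years → 3 September 2017.
(b) filing + 19 years → 9 December 2018.
Later of the two: 9 December 2018.
Regulatory Review Extension: 1809 days claimed exceeds the 1299-day cap, so +1299 days → 30 June 2022.
Opposition Stay Credit: +619 days → 10 March 2024.

2024-03-10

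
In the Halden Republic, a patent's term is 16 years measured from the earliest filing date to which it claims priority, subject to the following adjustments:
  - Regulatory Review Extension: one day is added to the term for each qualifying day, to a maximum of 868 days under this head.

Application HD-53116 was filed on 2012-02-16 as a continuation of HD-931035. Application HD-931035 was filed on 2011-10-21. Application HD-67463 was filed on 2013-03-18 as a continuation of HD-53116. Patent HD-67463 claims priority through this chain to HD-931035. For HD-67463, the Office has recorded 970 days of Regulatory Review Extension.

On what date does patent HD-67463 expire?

Earliest priority filing: 21 October 2011.
Base term: 21 October 2011 + 16 years → 21 October 2027.
Regulatory Review Extension: 970 days claimed exceeds the 868-day cap, so +868 days → 7 March 2030.

March 7, 2030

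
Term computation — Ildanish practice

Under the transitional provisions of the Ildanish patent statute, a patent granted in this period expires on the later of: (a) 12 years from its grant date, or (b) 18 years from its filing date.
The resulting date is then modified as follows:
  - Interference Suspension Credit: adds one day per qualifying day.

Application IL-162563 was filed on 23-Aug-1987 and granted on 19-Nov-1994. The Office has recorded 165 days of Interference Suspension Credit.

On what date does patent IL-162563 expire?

(a) grant + 12 years → 19 November 2006.
(b) filing + 18 years → 23 August 2005.
Later of the two: 19 November 2006.
Interference Suspension Credit: +165 days → 3 May 2007.

May 3, 2007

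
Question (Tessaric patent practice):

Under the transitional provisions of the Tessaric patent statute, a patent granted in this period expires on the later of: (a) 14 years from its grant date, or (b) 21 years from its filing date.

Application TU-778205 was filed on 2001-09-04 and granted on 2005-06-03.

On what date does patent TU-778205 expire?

(a) grant + 14 years → 3 June 2019.
(b) filing + 21 years → 4 September 2022.
Later of the two: 4 September 2022.

2022-09-04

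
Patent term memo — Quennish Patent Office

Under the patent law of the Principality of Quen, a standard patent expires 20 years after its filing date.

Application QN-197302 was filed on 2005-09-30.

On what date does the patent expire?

Filing date + 20 years → 30 September 2025.

2025-09-30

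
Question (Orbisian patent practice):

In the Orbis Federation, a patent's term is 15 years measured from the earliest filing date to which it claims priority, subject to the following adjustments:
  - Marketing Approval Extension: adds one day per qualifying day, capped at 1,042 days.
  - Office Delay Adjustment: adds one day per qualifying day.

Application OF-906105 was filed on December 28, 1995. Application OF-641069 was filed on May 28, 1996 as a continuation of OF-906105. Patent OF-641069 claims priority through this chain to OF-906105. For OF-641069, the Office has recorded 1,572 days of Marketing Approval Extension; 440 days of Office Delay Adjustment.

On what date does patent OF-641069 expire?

Earliest priority filing: 28 December 1995.
Base term: 28 December 1995 + 15 years → 28 December 2010.
Marketing Approval Extension: 1572 days claimed exceeds the 1042-day cap, so +1042 days → 4 November 2013.
Office Delay Adjustment: +440 days → 18 January 2015.

January 18, 2015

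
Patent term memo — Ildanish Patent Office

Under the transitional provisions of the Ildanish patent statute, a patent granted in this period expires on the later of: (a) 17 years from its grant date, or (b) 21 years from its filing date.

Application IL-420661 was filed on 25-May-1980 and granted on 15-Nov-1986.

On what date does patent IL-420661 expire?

(a) grant + 17 years → 15 November 2003.
(b) filing + 21 years → 25 May 2001.
Later of the two: 15 November 2003.

2003-11-15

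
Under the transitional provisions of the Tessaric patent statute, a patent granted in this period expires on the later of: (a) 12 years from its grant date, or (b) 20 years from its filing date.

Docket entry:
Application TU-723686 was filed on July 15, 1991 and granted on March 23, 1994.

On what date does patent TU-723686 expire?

2011-07-15

(a) grant + 12 years → 23 March 2006.
(b) filing + 20 years → 15 July 2011.
Later of the two: 15 July 2011.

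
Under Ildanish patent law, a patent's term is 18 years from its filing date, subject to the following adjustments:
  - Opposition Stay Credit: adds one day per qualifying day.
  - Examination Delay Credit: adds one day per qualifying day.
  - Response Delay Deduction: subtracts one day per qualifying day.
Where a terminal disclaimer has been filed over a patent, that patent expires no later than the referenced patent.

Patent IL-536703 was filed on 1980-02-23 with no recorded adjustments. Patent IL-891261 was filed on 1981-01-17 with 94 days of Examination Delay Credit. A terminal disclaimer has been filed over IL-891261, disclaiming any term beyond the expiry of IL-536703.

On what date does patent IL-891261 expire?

February 23, 1998

Natural term of IL-891261:
  Base: filing + 18 years → 17 January 1999.
  Examination Delay Credit: +94 days → 21 April 1999.
Expiry of referenced patent IL-536703:
  Base: filing + 18 years → 23 February 1998.
Terminal disclaimer: IL-891261 expires on the earlier of 21 April 1999 and 23 February 1998.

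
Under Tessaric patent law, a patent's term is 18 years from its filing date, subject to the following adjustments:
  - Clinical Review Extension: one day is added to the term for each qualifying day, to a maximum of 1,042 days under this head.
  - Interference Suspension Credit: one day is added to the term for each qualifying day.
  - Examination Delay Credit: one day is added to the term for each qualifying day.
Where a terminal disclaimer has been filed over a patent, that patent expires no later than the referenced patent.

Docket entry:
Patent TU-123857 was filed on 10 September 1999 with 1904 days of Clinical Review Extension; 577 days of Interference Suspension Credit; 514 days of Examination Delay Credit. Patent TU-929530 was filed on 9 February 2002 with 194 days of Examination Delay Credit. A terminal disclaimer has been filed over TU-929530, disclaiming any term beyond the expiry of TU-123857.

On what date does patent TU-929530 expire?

2020-08-21

Natural term of TU-929530:
  Base: filing + 18 years → 9 February 2020.
  Examination Delay Credit: +194 days → 21 August 2020.
Expiry of referenced patent TU-123857:
  Base: filing + 18 years → 10 September 2017.
  Clinical Review Extension: 1904 days claimed exceeds the 1042-day cap, so +1042 days → 18 July 2020.
  Interference Suspension Credit: +577 days → 15 February 2022.
  Examination Delay Credit: +514 days → 14 July 2023.
Terminal disclaimer: TU-929530 expires on the earlier of 21 August 2020 and 14 July 2023.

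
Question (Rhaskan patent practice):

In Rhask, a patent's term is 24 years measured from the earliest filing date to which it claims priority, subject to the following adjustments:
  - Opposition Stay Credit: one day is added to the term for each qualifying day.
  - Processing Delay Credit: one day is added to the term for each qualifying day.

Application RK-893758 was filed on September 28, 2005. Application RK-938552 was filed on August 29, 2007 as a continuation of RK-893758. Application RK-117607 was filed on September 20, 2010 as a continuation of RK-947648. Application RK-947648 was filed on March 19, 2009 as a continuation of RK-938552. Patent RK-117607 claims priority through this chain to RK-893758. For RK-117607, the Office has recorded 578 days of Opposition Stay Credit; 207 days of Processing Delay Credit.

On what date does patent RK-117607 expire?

Earliest priority filing: 28 September 2005.
Base term: 28 September 2005 + 24 years → 28 September 2029.
Opposition Stay Credit: +578 days → 29 April 2031.
Processing Delay Credit: +207 days → 22 November 2031.

November 22, 2031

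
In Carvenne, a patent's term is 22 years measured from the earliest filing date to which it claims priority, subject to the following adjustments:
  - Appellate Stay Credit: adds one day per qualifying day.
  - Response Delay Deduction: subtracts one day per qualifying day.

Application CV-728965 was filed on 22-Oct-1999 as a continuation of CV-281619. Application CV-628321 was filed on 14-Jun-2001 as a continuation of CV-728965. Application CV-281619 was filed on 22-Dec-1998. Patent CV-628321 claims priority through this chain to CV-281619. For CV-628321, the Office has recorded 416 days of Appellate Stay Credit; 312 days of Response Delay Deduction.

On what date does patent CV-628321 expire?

2021-04-05

Earliest priority filing: 22 December 1998.
Base term: 22 December 1998 + 22 years → 22 December 2020.
Appellate Stay Credit: +416 days → 11 February 2022.
Response Delay Deduction: −312 days → 5 April 2021.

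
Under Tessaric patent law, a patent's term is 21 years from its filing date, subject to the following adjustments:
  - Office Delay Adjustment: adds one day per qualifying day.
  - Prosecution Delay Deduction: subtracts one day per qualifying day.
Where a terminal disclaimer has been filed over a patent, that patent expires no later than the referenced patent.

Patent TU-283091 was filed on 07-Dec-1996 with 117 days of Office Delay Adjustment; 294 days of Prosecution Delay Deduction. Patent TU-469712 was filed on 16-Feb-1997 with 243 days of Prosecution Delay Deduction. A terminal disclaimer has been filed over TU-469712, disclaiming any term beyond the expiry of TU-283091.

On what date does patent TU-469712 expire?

Natural term of TU-469712:
  Base: filing + 21 years → 16 February 2018.
  Prosecution Delay Deduction: −243 days → 18 June 2017.
Expiry of referenced patent TU-283091:
  Base: filing + 21 years → 7 December 2017.
  Office Delay Adjustment: +117 days → 3 April 2018.
  Prosecution Delay Deduction: −294 days → 13 June 2017.
Terminal disclaimer: TU-469712 expires on the earlier of 18 June 2017 and 13 June 2017.

2017-06-13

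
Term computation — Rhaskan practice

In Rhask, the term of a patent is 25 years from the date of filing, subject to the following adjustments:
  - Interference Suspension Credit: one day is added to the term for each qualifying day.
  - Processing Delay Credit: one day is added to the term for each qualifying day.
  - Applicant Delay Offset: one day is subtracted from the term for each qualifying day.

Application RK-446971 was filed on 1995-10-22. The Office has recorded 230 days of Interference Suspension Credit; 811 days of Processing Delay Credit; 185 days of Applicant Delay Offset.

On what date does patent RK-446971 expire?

Base term: filing date + 25 years → 22 October 2020.
Interference Suspension Credit: +230 days → 9 June 2021.
Processing Delay Credit: +811 days → 29 August 2023.
Applicant Delay Offset: −185 days → 25 February 2023.

February 25, 2023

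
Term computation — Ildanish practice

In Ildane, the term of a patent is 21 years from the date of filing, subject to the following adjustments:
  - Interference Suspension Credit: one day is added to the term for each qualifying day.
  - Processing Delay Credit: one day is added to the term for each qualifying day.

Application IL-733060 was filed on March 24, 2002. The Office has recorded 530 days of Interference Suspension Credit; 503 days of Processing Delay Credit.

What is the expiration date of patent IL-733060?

2026-01-20

Base term: filing date + 21 years → 24 March 2023.
Interference Suspension Credit: +530 days → 4 September 2024.
Processing Delay Credit: +503 days → 20 January 2026.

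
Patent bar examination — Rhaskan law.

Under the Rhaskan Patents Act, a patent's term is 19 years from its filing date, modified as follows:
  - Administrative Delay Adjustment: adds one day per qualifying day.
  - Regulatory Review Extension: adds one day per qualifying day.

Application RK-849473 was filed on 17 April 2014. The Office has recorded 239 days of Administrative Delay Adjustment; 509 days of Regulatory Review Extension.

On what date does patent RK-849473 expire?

Base term: filing date + 19 years → 17 April 2033.
Administrative Delay Adjustment: +239 days → 12 December 2033.
Regulatory Review Extension: +509 days → 5 May 2035.

2035-05-05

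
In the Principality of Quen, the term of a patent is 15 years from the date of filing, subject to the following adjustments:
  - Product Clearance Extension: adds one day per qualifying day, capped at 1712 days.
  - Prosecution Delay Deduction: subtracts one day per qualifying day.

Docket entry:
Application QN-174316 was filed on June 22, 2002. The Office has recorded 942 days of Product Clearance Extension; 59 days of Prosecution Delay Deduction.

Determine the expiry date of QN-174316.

Base term: filing date + 15 years → 22 June 2017.
Product Clearance Extension: 942 days (within the 1712-day cap) → +942 days → 20 January 2020.
Prosecution Delay Deduction: −59 days → 22 November 2019.

November 22, 2019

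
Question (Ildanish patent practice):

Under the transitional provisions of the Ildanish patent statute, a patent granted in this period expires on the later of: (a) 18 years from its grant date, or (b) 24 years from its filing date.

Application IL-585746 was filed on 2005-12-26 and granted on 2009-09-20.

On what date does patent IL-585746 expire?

(a) grant + 18 years → 20 September 2027.
(b) filing + 24 years → 26 December 2029.
Later of the two: 26 December 2029.

2029-12-26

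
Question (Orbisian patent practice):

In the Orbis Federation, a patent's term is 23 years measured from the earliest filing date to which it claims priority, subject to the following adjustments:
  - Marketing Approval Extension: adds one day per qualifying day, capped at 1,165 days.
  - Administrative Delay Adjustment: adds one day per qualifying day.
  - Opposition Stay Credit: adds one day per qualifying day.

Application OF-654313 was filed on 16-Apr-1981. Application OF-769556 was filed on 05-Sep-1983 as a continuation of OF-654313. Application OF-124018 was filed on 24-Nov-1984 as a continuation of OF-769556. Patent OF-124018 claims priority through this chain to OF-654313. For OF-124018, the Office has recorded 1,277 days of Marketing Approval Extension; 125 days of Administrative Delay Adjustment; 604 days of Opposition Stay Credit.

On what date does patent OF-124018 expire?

Earliest priority filing: 16 April 1981.
Base term: 16 April 1981 + 23 years → 16 April 2004.
Marketing Approval Extension: 1277 days claimed exceeds the 1165-day cap, so +1165 days → 25 June 2007.
Administrative Delay Adjustment: +125 days → 28 October 2007.
Opposition Stay Credit: +604 days → 23 June 2009.

2009-06-23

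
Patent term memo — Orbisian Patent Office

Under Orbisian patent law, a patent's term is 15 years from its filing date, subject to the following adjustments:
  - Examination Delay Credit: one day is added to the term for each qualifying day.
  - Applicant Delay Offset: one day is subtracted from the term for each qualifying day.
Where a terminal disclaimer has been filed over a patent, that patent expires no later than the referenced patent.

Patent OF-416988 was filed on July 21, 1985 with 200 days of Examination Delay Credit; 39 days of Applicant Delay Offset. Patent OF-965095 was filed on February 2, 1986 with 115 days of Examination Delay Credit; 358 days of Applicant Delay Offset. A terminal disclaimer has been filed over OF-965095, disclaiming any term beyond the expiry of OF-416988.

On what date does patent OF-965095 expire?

Natural term of OF-965095:
  Base: filing + 15 years → 2 February 2001.
  Examination Delay Credit: +115 days → 28 May 2001.
  Applicant Delay Offset: −358 days → 4 June 2000.
Expiry of referenced patent OF-416988:
  Base: filing + 15 years → 21 July 2000.
  Examination Delay Credit: +200 days → 6 February 2001.
  Applicant Delay Offset: −39 days → 29 December 2000.
Terminal disclaimer: OF-965095 expires on the earlier of 4 June 2000 and 29 December 2000.

June 4, 2000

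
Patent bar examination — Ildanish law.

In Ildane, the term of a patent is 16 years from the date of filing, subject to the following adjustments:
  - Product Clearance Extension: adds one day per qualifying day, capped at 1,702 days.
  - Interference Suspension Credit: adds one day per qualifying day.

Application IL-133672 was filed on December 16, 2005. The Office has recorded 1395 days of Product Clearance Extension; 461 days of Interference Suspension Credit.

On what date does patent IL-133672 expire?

Base term: filing date + 16 years → 16 December 2021.
Product Clearance Extension: 1395 days (within the 1702-day cap) → +1395 days → 11 October 2025.
Interference Suspension Credit: +461 days → 15 January 2027.

2027-01-15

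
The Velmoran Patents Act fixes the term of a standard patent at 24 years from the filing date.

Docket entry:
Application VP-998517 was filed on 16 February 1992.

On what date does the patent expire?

Filing date + 24 years → 16 February 2016.

2016-02-16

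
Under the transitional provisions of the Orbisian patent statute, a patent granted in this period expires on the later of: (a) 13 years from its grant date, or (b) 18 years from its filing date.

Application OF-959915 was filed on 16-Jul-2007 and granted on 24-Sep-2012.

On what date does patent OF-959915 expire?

September 24, 2025

(a) grant + 13 years → 24 September 2025.
(b) filing + 18 years → 16 July 2025.
Later of the two: 24 September 2025.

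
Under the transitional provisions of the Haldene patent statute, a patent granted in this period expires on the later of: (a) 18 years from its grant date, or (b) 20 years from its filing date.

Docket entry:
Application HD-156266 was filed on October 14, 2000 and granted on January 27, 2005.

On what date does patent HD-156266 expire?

January 27, 2023

(a) grant + 18 years → 27 January 2023.
(b) filing + 20 years → 14 October 2020.
Later of the two: 27 January 2023.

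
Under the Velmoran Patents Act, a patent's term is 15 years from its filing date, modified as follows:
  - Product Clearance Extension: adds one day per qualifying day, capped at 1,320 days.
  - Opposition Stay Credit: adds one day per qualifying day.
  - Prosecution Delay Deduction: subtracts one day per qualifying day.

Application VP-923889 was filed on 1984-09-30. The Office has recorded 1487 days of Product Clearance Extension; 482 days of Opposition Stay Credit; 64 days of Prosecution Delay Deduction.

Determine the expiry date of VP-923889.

2004-07-03

Base term: filing date + 15 years → 30 September 1999.
Product Clearance Extension: 1487 days claimed exceeds the 1320-day cap, so +1320 days → 12 May 2003.
Opposition Stay Credit: +482 days → 5 September 2004.
Prosecution Delay Deduction: −64 days → 3 July 2004.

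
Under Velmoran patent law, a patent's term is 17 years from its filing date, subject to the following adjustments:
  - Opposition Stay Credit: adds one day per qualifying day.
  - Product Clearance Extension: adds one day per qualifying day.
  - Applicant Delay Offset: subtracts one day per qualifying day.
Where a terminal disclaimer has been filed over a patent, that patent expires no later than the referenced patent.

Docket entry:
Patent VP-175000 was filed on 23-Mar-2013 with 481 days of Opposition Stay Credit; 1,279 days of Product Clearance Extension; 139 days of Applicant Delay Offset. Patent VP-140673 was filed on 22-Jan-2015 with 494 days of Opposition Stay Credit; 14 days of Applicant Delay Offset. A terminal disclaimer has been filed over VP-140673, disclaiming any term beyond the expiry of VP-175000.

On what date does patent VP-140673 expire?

2033-05-16

Natural term of VP-140673:
  Base: filing + 17 years → 22 January 2032.
  Opposition Stay Credit: +494 days → 30 May 2033.
  Applicant Delay Offset: −14 days → 16 May 2033.
Expiry of referenced patent VP-175000:
  Base: filing + 17 years → 23 March 2030.
  Opposition Stay Credit: +481 days → 17 July 2031.
  Product Clearance Extension: +1279 days → 16 January 2035.
  Applicant Delay Offset: −139 days → 30 August 2034.
Terminal disclaimer: VP-140673 expires on the earlier of 16 May 2033 and 30 August 2034.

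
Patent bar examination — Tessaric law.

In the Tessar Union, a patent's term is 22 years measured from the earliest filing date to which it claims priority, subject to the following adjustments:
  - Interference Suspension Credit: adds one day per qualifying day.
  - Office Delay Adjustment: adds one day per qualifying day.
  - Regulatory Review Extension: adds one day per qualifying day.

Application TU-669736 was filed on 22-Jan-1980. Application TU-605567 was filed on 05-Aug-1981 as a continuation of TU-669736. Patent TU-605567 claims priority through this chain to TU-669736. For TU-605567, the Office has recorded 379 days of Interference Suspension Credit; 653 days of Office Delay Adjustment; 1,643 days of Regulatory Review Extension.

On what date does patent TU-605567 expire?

May 20, 2009

Earliest priority filing: 22 January 1980.
Base term: 22 January 1980 + 22 years → 22 January 2002.
Interference Suspension Credit: +379 days → 5 February 2003.
Office Delay Adjustment: +653 days → 19 November 2004.
Regulatory Review Extension: +1643 days → 20 May 2009.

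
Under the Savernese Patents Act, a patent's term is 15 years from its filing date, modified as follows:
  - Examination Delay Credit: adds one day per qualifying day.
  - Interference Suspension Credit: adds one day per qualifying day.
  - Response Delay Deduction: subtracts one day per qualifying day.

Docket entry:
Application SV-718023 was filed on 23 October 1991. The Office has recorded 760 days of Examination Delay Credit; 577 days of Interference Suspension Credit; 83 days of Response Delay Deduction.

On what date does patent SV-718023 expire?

2010-03-30

Base term: filing date + 15 years → 23 October 2006.
Examination Delay Credit: +760 days → 21 November 2008.
Interference Suspension Credit: +577 days → 21 June 2010.
Response Delay Deduction: −83 days → 30 March 2010.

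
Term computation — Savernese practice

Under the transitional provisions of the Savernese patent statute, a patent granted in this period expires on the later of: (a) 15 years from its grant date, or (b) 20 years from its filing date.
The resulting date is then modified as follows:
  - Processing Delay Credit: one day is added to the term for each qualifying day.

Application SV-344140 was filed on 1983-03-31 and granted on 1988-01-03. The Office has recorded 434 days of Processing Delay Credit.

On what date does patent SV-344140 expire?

June 7, 2004

(a) grant + 15 years → 3 January 2003.
(b) filing + 20 years → 31 March 2003.
Later of the two: 31 March 2003.
Processing Delay Credit: +434 days → 7 June 2004.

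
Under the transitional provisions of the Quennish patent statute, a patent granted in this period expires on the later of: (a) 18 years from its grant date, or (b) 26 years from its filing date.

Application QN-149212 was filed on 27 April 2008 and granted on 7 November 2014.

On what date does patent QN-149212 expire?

(a) grant + 18 years → 7 November 2032.
(b) filing + 26 years → 27 April 2034.
Later of the two: 27 April 2034.

April 27, 2034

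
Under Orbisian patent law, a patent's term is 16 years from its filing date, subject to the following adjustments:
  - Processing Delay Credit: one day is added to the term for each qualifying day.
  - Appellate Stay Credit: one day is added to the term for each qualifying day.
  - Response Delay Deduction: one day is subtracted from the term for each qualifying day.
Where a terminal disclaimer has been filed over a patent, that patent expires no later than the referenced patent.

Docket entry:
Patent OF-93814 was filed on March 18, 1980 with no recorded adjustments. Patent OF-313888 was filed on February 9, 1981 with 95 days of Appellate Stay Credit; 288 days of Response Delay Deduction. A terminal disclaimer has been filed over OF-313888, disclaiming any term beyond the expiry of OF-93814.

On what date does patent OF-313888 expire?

March 18, 1996

Natural term of OF-313888:
  Base: filing + 16 years → 9 February 1997.
  Appellate Stay Credit: +95 days → 15 May 1997.
  Response Delay Deduction: −288 days → 31 July 1996.
Expiry of referenced patent OF-93814:
  Base: filing + 16 years → 18 March 1996.
Terminal disclaimer: OF-313888 expires on the earlier of 31 July 1996 and 18 March 1996.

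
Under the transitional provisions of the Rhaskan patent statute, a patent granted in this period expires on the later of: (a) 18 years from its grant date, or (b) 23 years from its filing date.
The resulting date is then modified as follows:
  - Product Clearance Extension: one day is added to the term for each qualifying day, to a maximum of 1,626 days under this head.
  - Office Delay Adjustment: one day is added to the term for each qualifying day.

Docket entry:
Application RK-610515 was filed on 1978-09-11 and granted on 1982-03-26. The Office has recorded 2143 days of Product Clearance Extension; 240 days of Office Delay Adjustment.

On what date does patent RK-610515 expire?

(a) grant + 18 years → 26 March 2000.
(b) filing + 23 years → 11 September 2001.
Later of the two: 11 September 2001.
Product Clearance Extension: 2143 days claimed exceeds the 1626-day cap, so +1626 days → 23 February 2006.
Office Delay Adjustment: +240 days → 21 October 2006.

2006-10-21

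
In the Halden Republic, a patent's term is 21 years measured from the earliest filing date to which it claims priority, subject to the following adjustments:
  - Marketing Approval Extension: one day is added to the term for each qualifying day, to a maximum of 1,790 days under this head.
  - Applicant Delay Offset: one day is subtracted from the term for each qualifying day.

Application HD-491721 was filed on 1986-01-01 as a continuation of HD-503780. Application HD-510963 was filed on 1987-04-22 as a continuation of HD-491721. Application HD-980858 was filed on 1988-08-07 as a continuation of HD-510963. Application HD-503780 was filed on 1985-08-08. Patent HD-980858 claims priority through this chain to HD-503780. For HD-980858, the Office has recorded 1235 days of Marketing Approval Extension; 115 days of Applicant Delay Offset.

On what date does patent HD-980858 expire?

Earliest priority filing: 8 August 1985.
Base term: 8 August 1985 + 21 years → 8 August 2006.
Marketing Approval Extension: 1235 days (within the 1790-day cap) → +1235 days → 25 December 2009.
Applicant Delay Offset: −115 days → 1 September 2009.

September 1, 2009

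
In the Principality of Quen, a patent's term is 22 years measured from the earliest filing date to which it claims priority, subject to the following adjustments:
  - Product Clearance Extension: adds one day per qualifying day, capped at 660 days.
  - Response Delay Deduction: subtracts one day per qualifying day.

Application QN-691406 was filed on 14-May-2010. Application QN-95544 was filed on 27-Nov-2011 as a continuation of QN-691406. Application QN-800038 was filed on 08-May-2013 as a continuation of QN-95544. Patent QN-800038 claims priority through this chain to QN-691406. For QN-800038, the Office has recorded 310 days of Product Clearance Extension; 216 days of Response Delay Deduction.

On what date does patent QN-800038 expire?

2032-08-16

Earliest priority filing: 14 May 2010.
Base term: 14 May 2010 + 22 years → 14 May 2032.
Product Clearance Extension: 310 days (within the 660-day cap) → +310 days → 20 March 2033.
Response Delay Deduction: −216 days → 16 August 2032.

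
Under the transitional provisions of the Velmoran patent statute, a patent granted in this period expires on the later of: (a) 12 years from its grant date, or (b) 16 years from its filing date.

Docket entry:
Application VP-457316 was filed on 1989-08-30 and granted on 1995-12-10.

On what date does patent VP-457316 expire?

2007-12-10

(a) grant + 12 years → 10 December 2007.
(b) filing + 16 years → 30 August 2005.
Later of the two: 10 December 2007.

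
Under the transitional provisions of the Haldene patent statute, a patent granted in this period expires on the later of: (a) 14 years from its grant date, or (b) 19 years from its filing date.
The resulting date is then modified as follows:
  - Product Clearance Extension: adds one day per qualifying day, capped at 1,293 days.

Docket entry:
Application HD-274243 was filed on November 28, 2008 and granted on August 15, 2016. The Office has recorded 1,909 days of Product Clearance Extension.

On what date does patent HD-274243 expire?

2034-02-28

(a) grant + 14 years → 15 August 2030.
(b) filing + 19 years → 28 November 2027.
Later of the two: 15 August 2030.
Product Clearance Extension: 1909 days claimed exceeds the 1293-day cap, so +1293 days → 28 February 2034.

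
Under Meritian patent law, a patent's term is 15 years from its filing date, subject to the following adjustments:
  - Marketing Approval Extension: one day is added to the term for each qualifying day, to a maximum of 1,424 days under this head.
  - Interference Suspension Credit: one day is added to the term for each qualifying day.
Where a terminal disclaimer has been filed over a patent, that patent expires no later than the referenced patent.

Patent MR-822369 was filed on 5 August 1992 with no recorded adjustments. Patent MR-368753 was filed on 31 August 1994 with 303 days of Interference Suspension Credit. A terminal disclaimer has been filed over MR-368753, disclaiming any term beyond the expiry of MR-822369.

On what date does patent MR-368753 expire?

Natural term of MR-368753:
  Base: filing + 15 years → 31 August 2009.
  Interference Suspension Credit: +303 days → 30 June 2010.
Expiry of referenced patent MR-822369:
  Base: filing + 15 years → 5 August 2007.
Terminal disclaimer: MR-368753 expires on the earlier of 30 June 2010 and 5 August 2007.

August 5, 2007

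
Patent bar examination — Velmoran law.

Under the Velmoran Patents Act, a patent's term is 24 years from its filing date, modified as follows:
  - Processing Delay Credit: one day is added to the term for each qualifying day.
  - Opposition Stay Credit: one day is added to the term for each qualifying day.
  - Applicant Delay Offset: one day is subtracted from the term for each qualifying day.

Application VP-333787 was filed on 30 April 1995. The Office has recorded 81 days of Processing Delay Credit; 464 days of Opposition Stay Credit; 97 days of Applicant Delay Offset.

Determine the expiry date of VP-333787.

2020-07-21

Base term: filing date + 24 years → 30 April 2019.
Processing Delay Credit: +81 days → 20 July 2019.
Opposition Stay Credit: +464 days → 26 October 2020.
Applicant Delay Offset: −97 days → 21 July 2020.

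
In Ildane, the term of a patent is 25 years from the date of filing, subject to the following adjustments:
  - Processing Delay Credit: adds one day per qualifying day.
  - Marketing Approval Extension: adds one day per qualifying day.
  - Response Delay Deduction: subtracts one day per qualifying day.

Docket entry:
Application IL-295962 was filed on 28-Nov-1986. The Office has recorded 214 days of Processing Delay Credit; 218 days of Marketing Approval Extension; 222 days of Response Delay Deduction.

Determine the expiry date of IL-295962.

2012-06-25

Base term: filing date + 25 years → 28 November 2011.
Processing Delay Credit: +214 days → 29 June 2012.
Marketing Approval Extension: +218 days → 2 February 2013.
Response Delay Deduction: −222 days → 25 June 2012.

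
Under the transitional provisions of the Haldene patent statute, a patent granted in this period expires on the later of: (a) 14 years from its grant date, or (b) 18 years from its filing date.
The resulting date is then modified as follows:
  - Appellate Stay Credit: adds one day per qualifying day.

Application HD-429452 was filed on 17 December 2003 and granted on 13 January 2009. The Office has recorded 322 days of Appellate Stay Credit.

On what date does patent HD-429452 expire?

2023-12-01

(a) grant + 14 years → 13 January 2023.
(b) filing + 18 years → 17 December 2021.
Later of the two: 13 January 2023.
Appellate Stay Credit: +322 days → 1 December 2023.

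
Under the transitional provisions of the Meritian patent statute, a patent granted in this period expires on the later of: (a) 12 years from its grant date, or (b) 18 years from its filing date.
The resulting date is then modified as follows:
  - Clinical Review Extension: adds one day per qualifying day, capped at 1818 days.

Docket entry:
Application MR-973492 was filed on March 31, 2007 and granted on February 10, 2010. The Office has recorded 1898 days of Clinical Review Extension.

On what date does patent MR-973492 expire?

(a) grant + 12 years → 10 February 2022.
(b) filing + 18 years → 31 March 2025.
Later of the two: 31 March 2025.
Clinical Review Extension: 1898 days claimed exceeds the 1818-day cap, so +1818 days → 23 March 2030.

2030-03-23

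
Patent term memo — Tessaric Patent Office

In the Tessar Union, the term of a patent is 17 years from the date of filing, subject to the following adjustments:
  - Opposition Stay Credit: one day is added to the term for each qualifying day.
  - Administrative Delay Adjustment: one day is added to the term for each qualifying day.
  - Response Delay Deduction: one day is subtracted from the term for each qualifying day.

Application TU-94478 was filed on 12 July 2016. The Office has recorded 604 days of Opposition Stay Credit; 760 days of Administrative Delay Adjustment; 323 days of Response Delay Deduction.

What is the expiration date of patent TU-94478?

May 18, 2036

Base term: filing date + 17 years → 12 July 2033.
Opposition Stay Credit: +604 days → 8 March 2035.
Administrative Delay Adjustment: +760 days → 6 April 2037.
Response Delay Deduction: −323 days → 18 May 2036.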